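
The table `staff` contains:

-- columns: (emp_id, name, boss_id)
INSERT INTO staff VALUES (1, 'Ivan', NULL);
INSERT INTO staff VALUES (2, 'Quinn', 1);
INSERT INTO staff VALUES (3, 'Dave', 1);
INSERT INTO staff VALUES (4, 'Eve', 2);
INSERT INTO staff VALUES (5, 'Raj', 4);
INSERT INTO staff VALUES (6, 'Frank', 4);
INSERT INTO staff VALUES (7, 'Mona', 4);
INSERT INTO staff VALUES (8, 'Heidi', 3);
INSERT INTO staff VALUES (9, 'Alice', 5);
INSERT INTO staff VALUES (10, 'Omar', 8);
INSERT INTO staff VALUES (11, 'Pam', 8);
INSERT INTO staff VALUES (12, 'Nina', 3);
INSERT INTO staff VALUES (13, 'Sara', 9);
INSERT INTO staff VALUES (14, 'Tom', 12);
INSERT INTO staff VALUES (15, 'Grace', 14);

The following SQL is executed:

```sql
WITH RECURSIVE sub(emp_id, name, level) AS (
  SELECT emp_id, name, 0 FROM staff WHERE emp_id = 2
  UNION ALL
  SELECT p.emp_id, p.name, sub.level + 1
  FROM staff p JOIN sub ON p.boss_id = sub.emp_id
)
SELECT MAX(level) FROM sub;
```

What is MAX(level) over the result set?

Base: emp_id=2 (Quinn) at level 0.
Iteration 1: rows with boss_id in {2} -> Eve (id 4, level 1).
Iteration 2: rows with boss_id in {4} -> Raj (id 5, level 2), Frank (id 6, level 2), Mona (id 7, level 2).
Iteration 3: rows with boss_id in {5,6,7} -> Alice (id 9, level 3).
Iteration 4: rows with boss_id in {9} -> Sara (id 13, level 4).
Iteration 5: no rows with boss_id in {13}; recursion stops.
level values: 0, 1, 2, 2, 2, 3, 4; the maximum is 4.

4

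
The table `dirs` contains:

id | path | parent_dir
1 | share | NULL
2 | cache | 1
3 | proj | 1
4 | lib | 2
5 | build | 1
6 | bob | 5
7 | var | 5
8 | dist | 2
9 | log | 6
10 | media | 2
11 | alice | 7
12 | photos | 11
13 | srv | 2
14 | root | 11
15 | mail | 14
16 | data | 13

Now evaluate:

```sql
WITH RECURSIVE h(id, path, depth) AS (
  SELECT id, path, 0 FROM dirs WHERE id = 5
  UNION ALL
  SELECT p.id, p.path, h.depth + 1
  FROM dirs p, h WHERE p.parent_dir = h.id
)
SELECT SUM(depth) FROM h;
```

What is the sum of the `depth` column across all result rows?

16

Base: id=5 (build) at depth 0.
Iteration 1: rows with parent_dir in {5} -> bob (id 6, depth 1), var (id 7, depth 1).
Iteration 2: rows with parent_dir in {6,7} -> log (id 9, depth 2), alice (id 11, depth 2).
Iteration 3: rows with parent_dir in {9,11} -> photos (id 12, depth 3), root (id 14, depth 3).
Iteration 4: rows with parent_dir in {12,14} -> mail (id 15, depth 4).
Iteration 5: no rows with parent_dir in {15}; recursion stops.
SUM(depth) = 0 + 1 + 1 + 2 + 2 + 3 + 3 + 4 = 16.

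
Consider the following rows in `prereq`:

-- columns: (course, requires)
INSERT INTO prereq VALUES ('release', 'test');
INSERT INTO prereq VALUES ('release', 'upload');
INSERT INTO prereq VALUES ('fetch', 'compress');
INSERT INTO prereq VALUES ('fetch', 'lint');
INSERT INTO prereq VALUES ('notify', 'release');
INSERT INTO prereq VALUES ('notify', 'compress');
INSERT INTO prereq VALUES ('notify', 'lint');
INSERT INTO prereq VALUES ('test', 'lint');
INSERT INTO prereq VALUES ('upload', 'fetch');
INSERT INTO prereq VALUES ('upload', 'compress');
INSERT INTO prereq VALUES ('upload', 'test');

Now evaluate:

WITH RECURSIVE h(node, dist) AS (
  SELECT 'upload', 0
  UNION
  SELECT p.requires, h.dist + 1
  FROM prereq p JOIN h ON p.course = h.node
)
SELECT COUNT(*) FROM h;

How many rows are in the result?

6

Base: (upload, dist=0).
Iteration 1: edges from {upload} -> (compress, dist=1), (fetch, dist=1), (test, dist=1).
Iteration 2: edges from {compress,fetch,test} -> (compress, dist=2), (lint, dist=2). [UNION drops 1 duplicate row(s)]
Iteration 3: no outgoing edges from {compress,lint}; recursion stops.
Total rows emitted: 6.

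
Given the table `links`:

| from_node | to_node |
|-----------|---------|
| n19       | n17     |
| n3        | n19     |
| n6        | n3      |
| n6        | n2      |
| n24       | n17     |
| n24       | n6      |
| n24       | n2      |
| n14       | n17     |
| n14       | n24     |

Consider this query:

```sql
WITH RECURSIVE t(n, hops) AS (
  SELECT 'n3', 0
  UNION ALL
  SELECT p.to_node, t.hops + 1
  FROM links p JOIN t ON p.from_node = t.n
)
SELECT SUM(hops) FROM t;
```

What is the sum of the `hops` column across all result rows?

3

Base: (n3, hops=0).
Iteration 1: edges from {n3} -> (n19, hops=1).
Iteration 2: edges from {n19} -> (n17, hops=2).
Iteration 3: no outgoing edges from {n17}; recursion stops.
SUM(hops) = 0 + 1 + 2 = 3.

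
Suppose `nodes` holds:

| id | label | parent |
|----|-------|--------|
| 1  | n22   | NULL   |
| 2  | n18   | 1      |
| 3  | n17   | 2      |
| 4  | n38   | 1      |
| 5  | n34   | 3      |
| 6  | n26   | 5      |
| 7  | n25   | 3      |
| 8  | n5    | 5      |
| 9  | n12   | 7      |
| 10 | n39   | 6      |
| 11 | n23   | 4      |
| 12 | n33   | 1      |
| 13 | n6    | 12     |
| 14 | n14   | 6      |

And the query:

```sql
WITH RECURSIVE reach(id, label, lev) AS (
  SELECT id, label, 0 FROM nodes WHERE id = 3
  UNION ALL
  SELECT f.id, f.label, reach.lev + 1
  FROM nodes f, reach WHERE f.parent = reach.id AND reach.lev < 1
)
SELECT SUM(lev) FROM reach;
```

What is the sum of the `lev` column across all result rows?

2

Base: id=3 (n17) at lev 0.
Iteration 1: rows with parent in {3} -> n34 (id 5, lev 1), n25 (id 7, lev 1).
Iteration 2: lev < 1 fails for all current rows; recursion stops.
SUM(lev) = 0 + 1 + 1 = 2.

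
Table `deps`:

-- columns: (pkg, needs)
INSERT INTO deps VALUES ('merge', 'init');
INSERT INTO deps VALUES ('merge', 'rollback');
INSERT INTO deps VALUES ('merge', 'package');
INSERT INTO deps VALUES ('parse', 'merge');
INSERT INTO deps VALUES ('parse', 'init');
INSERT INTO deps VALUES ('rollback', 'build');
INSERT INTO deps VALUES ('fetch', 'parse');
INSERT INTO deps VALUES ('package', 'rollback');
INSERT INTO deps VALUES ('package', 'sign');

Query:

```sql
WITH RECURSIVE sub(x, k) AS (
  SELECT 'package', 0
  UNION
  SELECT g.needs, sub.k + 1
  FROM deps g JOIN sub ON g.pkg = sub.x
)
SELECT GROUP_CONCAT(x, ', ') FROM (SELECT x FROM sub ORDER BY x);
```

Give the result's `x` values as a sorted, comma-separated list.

Base: (package, k=0).
Iteration 1: edges from {package} -> (rollback, k=1), (sign, k=1).
Iteration 2: edges from {rollback,sign} -> (build, k=2).
Iteration 3: no outgoing edges from {build}; recursion stops.

build, package, rollback, sign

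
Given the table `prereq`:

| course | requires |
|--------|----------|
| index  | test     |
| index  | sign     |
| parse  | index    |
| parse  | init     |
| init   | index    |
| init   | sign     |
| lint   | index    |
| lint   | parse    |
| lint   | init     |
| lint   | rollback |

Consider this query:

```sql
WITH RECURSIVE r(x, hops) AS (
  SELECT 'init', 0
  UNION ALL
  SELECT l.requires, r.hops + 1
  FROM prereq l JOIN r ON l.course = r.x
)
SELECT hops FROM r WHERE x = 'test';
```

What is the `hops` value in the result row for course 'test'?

Base: (init, hops=0).
Iteration 1: edges from {init} -> (index, hops=1), (sign, hops=1).
Iteration 2: edges from {index,sign} -> (sign, hops=2), (test, hops=2).
Iteration 3: no outgoing edges from {sign,test}; recursion stops.

2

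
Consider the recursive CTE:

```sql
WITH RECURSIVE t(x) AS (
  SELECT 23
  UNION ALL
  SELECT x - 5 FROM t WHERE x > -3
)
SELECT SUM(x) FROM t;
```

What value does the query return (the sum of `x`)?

Base: x=23.
Iteration 1: 23 > -3 holds -> x = 23 - 5 = 18.
Iteration 2: 18 > -3 holds -> x = 18 - 5 = 13.
Iteration 3: 13 > -3 holds -> x = 13 - 5 = 8.
Iteration 4: 8 > -3 holds -> x = 8 - 5 = 3.
Iteration 5: 3 > -3 holds -> x = 3 - 5 = -2.
Iteration 6: -2 > -3 holds -> x = -2 - 5 = -7.
Iteration 7: -7 > -3 fails; recursion stops.
SUM(x) = 23 + 18 + 13 + 8 + 3 + -2 + -7 = 56.

56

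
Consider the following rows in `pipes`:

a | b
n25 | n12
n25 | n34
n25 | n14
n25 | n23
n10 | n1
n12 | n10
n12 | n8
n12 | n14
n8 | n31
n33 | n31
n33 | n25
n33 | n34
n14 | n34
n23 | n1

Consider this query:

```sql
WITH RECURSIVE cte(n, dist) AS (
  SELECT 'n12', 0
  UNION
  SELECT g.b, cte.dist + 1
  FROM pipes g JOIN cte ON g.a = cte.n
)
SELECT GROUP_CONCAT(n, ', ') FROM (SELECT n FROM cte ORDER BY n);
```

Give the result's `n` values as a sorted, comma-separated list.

n1, n10, n12, n14, n31, n34, n8

Base: (n12, dist=0).
Iteration 1: edges from {n12} -> (n10, dist=1), (n14, dist=1), (n8, dist=1).
Iteration 2: edges from {n10,n14,n8} -> (n1, dist=2), (n31, dist=2), (n34, dist=2).
Iteration 3: no outgoing edges from {n1,n31,n34}; recursion stops.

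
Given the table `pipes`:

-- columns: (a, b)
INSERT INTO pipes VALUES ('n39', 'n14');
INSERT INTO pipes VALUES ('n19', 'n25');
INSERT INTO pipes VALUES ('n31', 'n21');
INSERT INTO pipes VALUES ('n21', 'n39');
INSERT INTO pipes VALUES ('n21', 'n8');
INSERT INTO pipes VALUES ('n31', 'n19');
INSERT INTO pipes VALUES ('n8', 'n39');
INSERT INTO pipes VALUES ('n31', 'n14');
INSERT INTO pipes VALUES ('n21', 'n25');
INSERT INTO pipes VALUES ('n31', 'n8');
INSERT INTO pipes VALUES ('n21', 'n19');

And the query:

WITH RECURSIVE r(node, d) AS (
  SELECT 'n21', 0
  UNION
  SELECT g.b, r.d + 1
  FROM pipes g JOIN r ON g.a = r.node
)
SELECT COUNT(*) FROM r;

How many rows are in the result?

9

Base: (n21, d=0).
Iteration 1: edges from {n21} -> (n19, d=1), (n25, d=1), (n39, d=1), (n8, d=1).
Iteration 2: edges from {n19,n25,n39,n8} -> (n14, d=2), (n25, d=2), (n39, d=2).
Iteration 3: edges from {n14,n25,n39} -> (n14, d=3).
Iteration 4: no outgoing edges from {n14}; recursion stops.
Total rows emitted: 9.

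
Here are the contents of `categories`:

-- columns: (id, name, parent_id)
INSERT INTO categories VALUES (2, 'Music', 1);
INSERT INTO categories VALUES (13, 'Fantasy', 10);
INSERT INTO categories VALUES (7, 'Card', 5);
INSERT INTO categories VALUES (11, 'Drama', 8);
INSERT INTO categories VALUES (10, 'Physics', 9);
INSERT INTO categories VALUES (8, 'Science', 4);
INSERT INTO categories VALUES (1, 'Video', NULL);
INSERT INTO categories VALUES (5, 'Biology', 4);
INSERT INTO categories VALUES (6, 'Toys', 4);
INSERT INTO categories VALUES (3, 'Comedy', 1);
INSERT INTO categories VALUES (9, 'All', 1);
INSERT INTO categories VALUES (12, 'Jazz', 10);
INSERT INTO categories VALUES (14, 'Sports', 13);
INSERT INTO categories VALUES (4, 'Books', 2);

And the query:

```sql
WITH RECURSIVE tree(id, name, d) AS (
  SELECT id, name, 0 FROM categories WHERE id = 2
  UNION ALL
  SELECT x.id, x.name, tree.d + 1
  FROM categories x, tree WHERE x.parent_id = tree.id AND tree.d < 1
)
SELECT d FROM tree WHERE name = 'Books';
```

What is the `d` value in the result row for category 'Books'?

Base: id=2 (Music) at d 0.
Iteration 1: rows with parent_id in {2} -> Books (id 4, d 1).
Iteration 2: d < 1 fails for all current rows; recursion stops.

1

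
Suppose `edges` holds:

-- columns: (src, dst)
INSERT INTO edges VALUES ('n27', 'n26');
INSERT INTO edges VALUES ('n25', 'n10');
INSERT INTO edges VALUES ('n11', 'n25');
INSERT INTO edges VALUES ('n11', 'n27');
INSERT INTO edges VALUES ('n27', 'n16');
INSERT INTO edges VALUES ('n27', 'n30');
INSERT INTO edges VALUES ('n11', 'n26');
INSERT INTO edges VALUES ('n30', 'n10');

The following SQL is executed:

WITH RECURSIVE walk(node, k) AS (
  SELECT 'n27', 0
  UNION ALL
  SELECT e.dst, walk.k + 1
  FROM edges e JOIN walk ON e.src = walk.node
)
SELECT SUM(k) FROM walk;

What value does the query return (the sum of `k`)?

5

Base: (n27, k=0).
Iteration 1: edges from {n27} -> (n16, k=1), (n26, k=1), (n30, k=1).
Iteration 2: edges from {n16,n26,n30} -> (n10, k=2).
Iteration 3: no outgoing edges from {n10}; recursion stops.
SUM(k) = 0 + 1 + 1 + 1 + 2 = 5.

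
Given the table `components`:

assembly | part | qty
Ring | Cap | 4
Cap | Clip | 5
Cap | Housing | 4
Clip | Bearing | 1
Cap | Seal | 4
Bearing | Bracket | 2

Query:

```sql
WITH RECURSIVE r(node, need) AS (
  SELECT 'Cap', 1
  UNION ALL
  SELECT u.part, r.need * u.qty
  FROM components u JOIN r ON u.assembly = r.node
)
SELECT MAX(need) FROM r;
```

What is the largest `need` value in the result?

10

Base: (Cap, need=1).
Iteration 1: components of {Cap} -> Clip = 1*5 = 5, Housing = 1*4 = 4, Seal = 1*4 = 4.
Iteration 2: components of {Clip,Housing,Seal} -> Bearing = 5*1 = 5.
Iteration 3: components of {Bearing} -> Bracket = 5*2 = 10.
Iteration 4: no further components; recursion stops.
need values: 1, 5, 4, 4, 5, 10; the maximum is 10.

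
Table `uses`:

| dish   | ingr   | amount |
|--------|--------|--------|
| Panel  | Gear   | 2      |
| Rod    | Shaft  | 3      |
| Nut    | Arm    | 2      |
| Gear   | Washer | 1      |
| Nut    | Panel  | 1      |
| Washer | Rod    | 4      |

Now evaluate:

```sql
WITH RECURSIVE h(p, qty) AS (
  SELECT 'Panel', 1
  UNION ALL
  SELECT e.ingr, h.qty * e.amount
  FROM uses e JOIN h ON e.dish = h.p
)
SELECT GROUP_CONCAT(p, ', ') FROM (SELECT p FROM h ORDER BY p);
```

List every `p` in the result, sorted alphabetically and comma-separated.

Base: (Panel, qty=1).
Iteration 1: components of {Panel} -> Gear = 1*2 = 2.
Iteration 2: components of {Gear} -> Washer = 2*1 = 2.
Iteration 3: components of {Washer} -> Rod = 2*4 = 8.
Iteration 4: components of {Rod} -> Shaft = 8*3 = 24.
Iteration 5: no further components; recursion stops.

Gear, Panel, Rod, Shaft, Washer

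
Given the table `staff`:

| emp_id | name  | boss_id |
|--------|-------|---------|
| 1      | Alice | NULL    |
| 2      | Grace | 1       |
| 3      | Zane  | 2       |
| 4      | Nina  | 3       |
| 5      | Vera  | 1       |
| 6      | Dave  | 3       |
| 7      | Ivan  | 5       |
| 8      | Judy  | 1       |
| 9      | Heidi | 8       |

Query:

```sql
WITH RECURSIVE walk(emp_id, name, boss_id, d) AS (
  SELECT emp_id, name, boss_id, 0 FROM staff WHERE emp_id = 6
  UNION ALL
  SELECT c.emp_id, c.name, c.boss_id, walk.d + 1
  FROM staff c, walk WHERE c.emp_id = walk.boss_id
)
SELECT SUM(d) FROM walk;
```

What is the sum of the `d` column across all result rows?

6

Base: emp_id=6 (Dave), boss_id=3, d 0.
Iteration 1: join on emp_id=3 -> Zane (id 3, boss_id=2, d 1).
Iteration 2: join on emp_id=2 -> Grace (id 2, boss_id=1, d 2).
Iteration 3: join on emp_id=1 -> Alice (id 1, boss_id=NULL, d 3).
Iteration 4: boss_id is NULL; no match; recursion stops.
SUM(d) = 0 + 1 + 2 + 3 = 6.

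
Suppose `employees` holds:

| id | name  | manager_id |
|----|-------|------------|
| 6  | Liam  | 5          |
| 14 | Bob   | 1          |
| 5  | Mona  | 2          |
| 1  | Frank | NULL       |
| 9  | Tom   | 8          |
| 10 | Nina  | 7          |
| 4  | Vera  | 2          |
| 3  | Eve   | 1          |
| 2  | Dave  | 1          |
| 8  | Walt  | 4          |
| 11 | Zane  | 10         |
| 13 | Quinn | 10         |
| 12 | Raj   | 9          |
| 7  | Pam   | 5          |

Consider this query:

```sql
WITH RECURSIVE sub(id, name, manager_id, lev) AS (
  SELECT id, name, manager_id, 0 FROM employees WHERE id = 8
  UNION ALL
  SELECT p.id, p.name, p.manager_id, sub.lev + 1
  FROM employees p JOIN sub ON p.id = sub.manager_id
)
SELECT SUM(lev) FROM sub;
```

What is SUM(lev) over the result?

Base: id=8 (Walt), manager_id=4, lev 0.
Iteration 1: join on id=4 -> Vera (id 4, manager_id=2, lev 1).
Iteration 2: join on id=2 -> Dave (id 2, manager_id=1, lev 2).
Iteration 3: join on id=1 -> Frank (id 1, manager_id=NULL, lev 3).
Iteration 4: manager_id is NULL; no match; recursion stops.
SUM(lev) = 0 + 1 + 2 + 3 = 6.

6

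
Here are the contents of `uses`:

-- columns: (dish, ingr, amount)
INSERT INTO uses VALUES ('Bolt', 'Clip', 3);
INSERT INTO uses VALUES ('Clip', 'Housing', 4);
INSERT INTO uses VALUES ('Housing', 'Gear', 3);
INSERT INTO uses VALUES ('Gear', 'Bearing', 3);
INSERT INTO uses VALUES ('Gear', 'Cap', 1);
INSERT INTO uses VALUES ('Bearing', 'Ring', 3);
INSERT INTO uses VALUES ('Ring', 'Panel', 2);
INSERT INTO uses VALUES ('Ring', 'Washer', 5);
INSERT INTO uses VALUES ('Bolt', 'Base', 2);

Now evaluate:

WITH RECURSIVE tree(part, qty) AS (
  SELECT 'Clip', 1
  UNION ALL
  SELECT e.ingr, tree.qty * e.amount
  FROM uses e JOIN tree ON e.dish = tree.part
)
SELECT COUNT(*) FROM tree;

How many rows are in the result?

8

Base: (Clip, qty=1).
Iteration 1: components of {Clip} -> Housing = 1*4 = 4.
Iteration 2: components of {Housing} -> Gear = 4*3 = 12.
Iteration 3: components of {Gear} -> Bearing = 12*3 = 36, Cap = 12*1 = 12.
Iteration 4: components of {Bearing,Cap} -> Ring = 36*3 = 108.
Iteration 5: components of {Ring} -> Panel = 108*2 = 216, Washer = 108*5 = 540.
Iteration 6: no further components; recursion stops.
Total rows emitted: 8.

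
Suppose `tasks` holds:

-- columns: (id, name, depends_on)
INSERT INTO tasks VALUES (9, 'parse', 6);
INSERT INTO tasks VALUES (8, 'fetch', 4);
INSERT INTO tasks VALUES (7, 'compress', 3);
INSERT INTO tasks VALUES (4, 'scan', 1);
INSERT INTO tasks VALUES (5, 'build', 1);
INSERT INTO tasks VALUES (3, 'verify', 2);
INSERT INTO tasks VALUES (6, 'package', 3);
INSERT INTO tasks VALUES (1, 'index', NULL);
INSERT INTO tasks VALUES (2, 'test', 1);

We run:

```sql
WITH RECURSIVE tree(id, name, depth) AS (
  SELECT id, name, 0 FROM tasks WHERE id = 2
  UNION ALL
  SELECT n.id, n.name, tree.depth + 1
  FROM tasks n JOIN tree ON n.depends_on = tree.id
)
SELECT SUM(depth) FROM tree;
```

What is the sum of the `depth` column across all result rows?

Base: id=2 (test) at depth 0.
Iteration 1: rows with depends_on in {2} -> verify (id 3, depth 1).
Iteration 2: rows with depends_on in {3} -> package (id 6, depth 2), compress (id 7, depth 2).
Iteration 3: rows with depends_on in {6,7} -> parse (id 9, depth 3).
Iteration 4: no rows with depends_on in {9}; recursion stops.
SUM(depth) = 0 + 1 + 2 + 2 + 3 = 8.

8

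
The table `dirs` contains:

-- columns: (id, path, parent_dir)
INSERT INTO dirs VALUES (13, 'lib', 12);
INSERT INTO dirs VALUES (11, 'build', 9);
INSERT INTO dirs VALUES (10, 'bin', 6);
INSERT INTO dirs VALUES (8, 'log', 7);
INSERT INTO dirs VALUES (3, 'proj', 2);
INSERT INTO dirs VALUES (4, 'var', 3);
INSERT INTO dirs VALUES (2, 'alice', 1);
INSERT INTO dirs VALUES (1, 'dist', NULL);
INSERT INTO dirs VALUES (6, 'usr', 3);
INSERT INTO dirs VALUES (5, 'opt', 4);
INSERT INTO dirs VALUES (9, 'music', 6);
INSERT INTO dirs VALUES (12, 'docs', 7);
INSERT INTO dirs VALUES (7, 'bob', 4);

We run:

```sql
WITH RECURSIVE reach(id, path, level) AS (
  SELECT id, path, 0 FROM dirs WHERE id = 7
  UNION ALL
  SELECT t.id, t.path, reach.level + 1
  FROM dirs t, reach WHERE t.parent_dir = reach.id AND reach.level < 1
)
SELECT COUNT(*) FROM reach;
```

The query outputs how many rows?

Base: id=7 (bob) at level 0.
Iteration 1: rows with parent_dir in {7} -> log (id 8, level 1), docs (id 12, level 1).
Iteration 2: level < 1 fails for all current rows; recursion stops.
Total rows emitted: 3.

3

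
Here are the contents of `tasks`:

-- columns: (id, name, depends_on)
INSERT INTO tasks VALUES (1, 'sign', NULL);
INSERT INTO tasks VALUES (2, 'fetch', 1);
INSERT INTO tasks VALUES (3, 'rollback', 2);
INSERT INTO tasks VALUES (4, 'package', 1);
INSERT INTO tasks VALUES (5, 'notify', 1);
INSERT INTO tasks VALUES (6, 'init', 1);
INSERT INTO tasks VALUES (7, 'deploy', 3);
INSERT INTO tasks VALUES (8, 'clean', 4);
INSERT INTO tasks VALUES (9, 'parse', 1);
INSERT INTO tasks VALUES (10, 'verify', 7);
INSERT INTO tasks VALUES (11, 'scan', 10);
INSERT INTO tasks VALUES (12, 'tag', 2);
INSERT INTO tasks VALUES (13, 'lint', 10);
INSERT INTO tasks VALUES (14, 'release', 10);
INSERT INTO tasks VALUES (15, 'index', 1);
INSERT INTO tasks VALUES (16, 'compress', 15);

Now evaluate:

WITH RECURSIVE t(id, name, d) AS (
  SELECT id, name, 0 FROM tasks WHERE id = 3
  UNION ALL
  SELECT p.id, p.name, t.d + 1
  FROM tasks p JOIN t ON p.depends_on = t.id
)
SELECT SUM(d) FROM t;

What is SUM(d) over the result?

12

Base: id=3 (rollback) at d 0.
Iteration 1: rows with depends_on in {3} -> deploy (id 7, d 1).
Iteration 2: rows with depends_on in {7} -> verify (id 10, d 2).
Iteration 3: rows with depends_on in {10} -> scan (id 11, d 3), lint (id 13, d 3), release (id 14, d 3).
Iteration 4: no rows with depends_on in {11,13,14}; recursion stops.
SUM(d) = 0 + 1 + 2 + 3 + 3 + 3 = 12.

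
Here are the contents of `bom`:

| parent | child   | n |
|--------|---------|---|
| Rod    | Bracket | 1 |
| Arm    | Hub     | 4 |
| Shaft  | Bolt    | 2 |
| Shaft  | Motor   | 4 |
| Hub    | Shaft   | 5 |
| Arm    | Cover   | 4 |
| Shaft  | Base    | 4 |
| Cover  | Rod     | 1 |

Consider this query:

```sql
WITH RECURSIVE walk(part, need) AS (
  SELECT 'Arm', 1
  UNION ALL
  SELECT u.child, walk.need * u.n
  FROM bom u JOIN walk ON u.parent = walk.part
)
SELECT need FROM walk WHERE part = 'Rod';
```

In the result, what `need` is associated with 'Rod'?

Base: (Arm, need=1).
Iteration 1: components of {Arm} -> Cover = 1*4 = 4, Hub = 1*4 = 4.
Iteration 2: components of {Cover,Hub} -> Rod = 4*1 = 4, Shaft = 4*5 = 20.
Iteration 3: components of {Rod,Shaft} -> Base = 20*4 = 80, Bolt = 20*2 = 40, Bracket = 4*1 = 4, Motor = 20*4 = 80.
Iteration 4: no further components; recursion stops.

4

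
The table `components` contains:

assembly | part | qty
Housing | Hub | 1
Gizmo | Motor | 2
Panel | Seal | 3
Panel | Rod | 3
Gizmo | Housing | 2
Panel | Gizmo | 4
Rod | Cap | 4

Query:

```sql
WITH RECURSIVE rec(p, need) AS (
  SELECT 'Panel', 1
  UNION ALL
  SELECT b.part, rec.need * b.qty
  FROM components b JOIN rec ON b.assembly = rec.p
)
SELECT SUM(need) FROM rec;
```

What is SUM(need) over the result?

47

Base: (Panel, need=1).
Iteration 1: components of {Panel} -> Gizmo = 1*4 = 4, Rod = 1*3 = 3, Seal = 1*3 = 3.
Iteration 2: components of {Gizmo,Rod,Seal} -> Cap = 3*4 = 12, Housing = 4*2 = 8, Motor = 4*2 = 8.
Iteration 3: components of {Cap,Housing,Motor} -> Hub = 8*1 = 8.
Iteration 4: no further components; recursion stops.
SUM(need) = 1 + 4 + 3 + 3 + 8 + 8 + 12 + 8 = 47.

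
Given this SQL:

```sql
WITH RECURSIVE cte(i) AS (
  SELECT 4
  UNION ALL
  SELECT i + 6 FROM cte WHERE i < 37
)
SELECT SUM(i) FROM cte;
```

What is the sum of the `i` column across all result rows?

Base: i=4.
Iteration 1: 4 < 37 holds -> i = 4 + 6 = 10.
Iteration 2: 10 < 37 holds -> i = 10 + 6 = 16.
Iteration 3: 16 < 37 holds -> i = 16 + 6 = 22.
Iteration 4: 22 < 37 holds -> i = 22 + 6 = 28.
Iteration 5: 28 < 37 holds -> i = 28 + 6 = 34.
Iteration 6: 34 < 37 holds -> i = 34 + 6 = 40.
Iteration 7: 40 < 37 fails; recursion stops.
SUM(i) = 4 + 10 + 16 + 22 + 28 + 34 + 40 = 154.

154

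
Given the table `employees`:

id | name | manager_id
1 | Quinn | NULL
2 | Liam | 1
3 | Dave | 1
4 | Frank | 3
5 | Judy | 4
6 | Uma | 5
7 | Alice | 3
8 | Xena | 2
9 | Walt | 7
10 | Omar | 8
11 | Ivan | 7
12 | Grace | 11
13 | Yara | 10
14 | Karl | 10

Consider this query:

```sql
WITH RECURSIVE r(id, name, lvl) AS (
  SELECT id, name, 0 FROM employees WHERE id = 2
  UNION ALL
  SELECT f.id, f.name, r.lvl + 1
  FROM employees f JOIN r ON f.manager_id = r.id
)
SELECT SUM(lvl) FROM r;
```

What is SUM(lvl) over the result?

Base: id=2 (Liam) at lvl 0.
Iteration 1: rows with manager_id in {2} -> Xena (id 8, lvl 1).
Iteration 2: rows with manager_id in {8} -> Omar (id 10, lvl 2).
Iteration 3: rows with manager_id in {10} -> Yara (id 13, lvl 3), Karl (id 14, lvl 3).
Iteration 4: no rows with manager_id in {13,14}; recursion stops.
SUM(lvl) = 0 + 1 + 2 + 3 + 3 = 9.

9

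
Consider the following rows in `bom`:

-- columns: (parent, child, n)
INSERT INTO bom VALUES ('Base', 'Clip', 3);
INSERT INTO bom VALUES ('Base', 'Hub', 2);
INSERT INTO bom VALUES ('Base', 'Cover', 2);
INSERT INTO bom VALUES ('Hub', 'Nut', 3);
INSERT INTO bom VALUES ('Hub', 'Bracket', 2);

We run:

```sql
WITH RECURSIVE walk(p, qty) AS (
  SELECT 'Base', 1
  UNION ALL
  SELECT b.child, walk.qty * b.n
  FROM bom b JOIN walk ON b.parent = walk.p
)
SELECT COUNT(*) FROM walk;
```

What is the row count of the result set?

6

Base: (Base, qty=1).
Iteration 1: components of {Base} -> Clip = 1*3 = 3, Cover = 1*2 = 2, Hub = 1*2 = 2.
Iteration 2: components of {Clip,Cover,Hub} -> Bracket = 2*2 = 4, Nut = 2*3 = 6.
Iteration 3: no further components; recursion stops.
Total rows emitted: 6.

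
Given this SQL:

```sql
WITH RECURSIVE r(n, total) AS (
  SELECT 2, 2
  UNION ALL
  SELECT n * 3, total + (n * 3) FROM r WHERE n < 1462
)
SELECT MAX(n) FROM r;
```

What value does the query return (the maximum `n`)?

4374

Base: n=2, total=2.
Iteration 1: 2 < 1462 holds -> n = 2 * 3 = 6, total = 2 + 6 = 8.
Iteration 2: 6 < 1462 holds -> n = 6 * 3 = 18, total = 8 + 18 = 26.
Iteration 3: 18 < 1462 holds -> n = 18 * 3 = 54, total = 26 + 54 = 80.
Iteration 4: 54 < 1462 holds -> n = 54 * 3 = 162, total = 80 + 162 = 242.
Iteration 5: 162 < 1462 holds -> n = 162 * 3 = 486, total = 242 + 486 = 728.
Iteration 6: 486 < 1462 holds -> n = 486 * 3 = 1458, total = 728 + 1458 = 2186.
Iteration 7: 1458 < 1462 holds -> n = 1458 * 3 = 4374, total = 2186 + 4374 = 6560.
Iteration 8: 4374 < 1462 fails; recursion stops.
n values: 2, 6, 18, 54, 162, 486, 1458, 4374; the maximum is 4374.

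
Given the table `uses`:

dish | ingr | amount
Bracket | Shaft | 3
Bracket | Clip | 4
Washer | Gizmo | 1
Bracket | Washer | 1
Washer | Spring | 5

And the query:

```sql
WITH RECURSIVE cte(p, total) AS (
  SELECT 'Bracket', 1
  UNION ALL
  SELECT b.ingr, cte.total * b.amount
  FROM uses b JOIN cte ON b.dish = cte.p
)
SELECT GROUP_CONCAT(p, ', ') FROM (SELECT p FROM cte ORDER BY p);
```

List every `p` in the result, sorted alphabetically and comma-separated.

Bracket, Clip, Gizmo, Shaft, Spring, Washer

Base: (Bracket, total=1).
Iteration 1: components of {Bracket} -> Clip = 1*4 = 4, Shaft = 1*3 = 3, Washer = 1*1 = 1.
Iteration 2: components of {Clip,Shaft,Washer} -> Gizmo = 1*1 = 1, Spring = 1*5 = 5.
Iteration 3: no further components; recursion stops.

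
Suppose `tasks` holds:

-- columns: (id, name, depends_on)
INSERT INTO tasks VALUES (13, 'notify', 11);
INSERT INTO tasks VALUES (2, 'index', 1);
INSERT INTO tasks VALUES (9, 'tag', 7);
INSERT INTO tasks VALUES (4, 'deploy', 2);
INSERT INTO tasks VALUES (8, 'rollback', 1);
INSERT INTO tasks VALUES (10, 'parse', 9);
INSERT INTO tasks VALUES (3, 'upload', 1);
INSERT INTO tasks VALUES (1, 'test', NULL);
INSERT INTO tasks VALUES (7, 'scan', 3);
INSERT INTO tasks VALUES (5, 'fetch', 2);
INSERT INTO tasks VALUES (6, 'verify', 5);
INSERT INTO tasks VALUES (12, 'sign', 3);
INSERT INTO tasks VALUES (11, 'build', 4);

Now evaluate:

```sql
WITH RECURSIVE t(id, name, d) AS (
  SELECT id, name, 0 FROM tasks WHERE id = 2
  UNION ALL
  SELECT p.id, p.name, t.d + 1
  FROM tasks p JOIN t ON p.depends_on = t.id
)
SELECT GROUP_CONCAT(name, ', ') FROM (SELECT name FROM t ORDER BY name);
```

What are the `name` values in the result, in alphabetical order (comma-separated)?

Base: id=2 (index) at d 0.
Iteration 1: rows with depends_on in {2} -> deploy (id 4, d 1), fetch (id 5, d 1).
Iteration 2: rows with depends_on in {4,5} -> verify (id 6, d 2), build (id 11, d 2).
Iteration 3: rows with depends_on in {6,11} -> notify (id 13, d 3).
Iteration 4: no rows with depends_on in {13}; recursion stops.

build, deploy, fetch, index, notify, verify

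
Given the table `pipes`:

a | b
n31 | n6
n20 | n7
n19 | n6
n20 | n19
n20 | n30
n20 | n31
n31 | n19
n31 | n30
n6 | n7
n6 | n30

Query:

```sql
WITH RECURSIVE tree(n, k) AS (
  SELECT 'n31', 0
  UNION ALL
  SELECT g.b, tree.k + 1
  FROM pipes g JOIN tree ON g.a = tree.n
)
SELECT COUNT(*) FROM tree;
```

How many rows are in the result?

9

Base: (n31, k=0).
Iteration 1: edges from {n31} -> (n19, k=1), (n30, k=1), (n6, k=1).
Iteration 2: edges from {n19,n30,n6} -> (n30, k=2), (n6, k=2), (n7, k=2).
Iteration 3: edges from {n30,n6,n7} -> (n30, k=3), (n7, k=3).
Iteration 4: no outgoing edges from {n30,n7}; recursion stops.
Total rows emitted: 9.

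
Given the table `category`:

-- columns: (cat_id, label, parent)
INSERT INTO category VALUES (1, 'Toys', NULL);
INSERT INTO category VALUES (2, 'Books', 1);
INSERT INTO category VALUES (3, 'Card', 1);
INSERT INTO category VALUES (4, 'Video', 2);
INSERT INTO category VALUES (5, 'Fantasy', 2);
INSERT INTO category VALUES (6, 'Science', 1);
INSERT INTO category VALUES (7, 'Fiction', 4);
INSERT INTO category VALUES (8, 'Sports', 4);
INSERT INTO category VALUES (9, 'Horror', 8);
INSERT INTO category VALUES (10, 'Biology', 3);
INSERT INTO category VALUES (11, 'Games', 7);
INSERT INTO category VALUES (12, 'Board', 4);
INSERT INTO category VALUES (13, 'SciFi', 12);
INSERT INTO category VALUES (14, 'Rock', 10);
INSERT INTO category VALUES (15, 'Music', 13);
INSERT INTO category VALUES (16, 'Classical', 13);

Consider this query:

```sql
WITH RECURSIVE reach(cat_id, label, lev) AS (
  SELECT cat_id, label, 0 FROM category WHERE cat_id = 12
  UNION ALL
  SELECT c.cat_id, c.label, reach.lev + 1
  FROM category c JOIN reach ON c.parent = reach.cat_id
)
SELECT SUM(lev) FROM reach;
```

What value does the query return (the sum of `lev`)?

Base: cat_id=12 (Board) at lev 0.
Iteration 1: rows with parent in {12} -> SciFi (id 13, lev 1).
Iteration 2: rows with parent in {13} -> Music (id 15, lev 2), Classical (id 16, lev 2).
Iteration 3: no rows with parent in {15,16}; recursion stops.
SUM(lev) = 0 + 1 + 2 + 2 = 5.

5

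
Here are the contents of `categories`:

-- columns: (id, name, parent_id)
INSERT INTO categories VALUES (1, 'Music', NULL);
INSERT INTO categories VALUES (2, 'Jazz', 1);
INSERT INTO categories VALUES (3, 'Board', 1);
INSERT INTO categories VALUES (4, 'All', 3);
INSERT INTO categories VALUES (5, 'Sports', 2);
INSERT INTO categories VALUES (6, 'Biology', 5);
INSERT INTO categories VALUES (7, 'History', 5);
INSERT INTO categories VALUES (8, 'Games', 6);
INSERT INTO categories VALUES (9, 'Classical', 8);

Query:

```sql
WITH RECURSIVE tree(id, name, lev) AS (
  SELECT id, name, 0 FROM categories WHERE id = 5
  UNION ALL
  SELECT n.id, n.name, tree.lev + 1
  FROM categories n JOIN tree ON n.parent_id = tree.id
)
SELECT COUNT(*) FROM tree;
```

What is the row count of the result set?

5

Base: id=5 (Sports) at lev 0.
Iteration 1: rows with parent_id in {5} -> Biology (id 6, lev 1), History (id 7, lev 1).
Iteration 2: rows with parent_id in {6,7} -> Games (id 8, lev 2).
Iteration 3: rows with parent_id in {8} -> Classical (id 9, lev 3).
Iteration 4: no rows with parent_id in {9}; recursion stops.
Total rows emitted: 5.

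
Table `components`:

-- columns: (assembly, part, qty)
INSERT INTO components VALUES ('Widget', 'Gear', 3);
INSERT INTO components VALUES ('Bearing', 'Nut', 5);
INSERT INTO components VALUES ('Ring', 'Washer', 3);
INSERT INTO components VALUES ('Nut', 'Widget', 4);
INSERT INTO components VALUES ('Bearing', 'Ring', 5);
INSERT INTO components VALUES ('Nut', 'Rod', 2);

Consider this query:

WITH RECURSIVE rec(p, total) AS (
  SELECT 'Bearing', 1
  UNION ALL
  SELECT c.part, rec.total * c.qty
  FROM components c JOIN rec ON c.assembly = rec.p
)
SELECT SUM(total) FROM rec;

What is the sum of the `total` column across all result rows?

116

Base: (Bearing, total=1).
Iteration 1: components of {Bearing} -> Nut = 1*5 = 5, Ring = 1*5 = 5.
Iteration 2: components of {Nut,Ring} -> Rod = 5*2 = 10, Washer = 5*3 = 15, Widget = 5*4 = 20.
Iteration 3: components of {Rod,Washer,Widget} -> Gear = 20*3 = 60.
Iteration 4: no further components; recursion stops.
SUM(total) = 1 + 5 + 5 + 20 + 10 + 15 + 60 = 116.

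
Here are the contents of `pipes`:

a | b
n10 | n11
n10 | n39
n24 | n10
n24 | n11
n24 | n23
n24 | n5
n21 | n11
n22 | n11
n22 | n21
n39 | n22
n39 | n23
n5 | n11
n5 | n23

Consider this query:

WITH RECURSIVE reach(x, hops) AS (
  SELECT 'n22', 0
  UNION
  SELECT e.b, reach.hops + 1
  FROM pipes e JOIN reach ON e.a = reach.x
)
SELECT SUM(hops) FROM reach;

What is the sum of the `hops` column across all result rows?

Base: (n22, hops=0).
Iteration 1: edges from {n22} -> (n11, hops=1), (n21, hops=1).
Iteration 2: edges from {n11,n21} -> (n11, hops=2).
Iteration 3: no outgoing edges from {n11}; recursion stops.
SUM(hops) = 0 + 1 + 1 + 2 = 4.

4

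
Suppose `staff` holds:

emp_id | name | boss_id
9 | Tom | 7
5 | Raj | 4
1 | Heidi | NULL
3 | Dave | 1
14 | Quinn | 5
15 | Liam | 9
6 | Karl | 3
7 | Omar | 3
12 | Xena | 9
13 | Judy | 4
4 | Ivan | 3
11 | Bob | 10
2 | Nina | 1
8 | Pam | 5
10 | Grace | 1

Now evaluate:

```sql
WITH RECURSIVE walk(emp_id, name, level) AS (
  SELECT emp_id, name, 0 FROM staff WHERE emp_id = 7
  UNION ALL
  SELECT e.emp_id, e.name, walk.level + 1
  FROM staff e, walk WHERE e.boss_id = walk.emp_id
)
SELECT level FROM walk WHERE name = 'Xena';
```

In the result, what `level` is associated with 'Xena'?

Base: emp_id=7 (Omar) at level 0.
Iteration 1: rows with boss_id in {7} -> Tom (id 9, level 1).
Iteration 2: rows with boss_id in {9} -> Xena (id 12, level 2), Liam (id 15, level 2).
Iteration 3: no rows with boss_id in {12,15}; recursion stops.

2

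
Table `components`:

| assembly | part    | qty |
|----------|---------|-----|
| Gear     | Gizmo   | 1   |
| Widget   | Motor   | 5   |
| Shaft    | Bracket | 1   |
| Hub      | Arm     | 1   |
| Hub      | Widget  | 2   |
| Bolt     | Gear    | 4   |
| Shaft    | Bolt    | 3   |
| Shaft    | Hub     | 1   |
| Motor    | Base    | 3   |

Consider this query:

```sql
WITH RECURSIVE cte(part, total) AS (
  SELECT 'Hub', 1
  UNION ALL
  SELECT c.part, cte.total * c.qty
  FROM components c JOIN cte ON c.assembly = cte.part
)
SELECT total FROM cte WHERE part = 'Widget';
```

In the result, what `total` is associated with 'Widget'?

Base: (Hub, total=1).
Iteration 1: components of {Hub} -> Arm = 1*1 = 1, Widget = 1*2 = 2.
Iteration 2: components of {Arm,Widget} -> Motor = 2*5 = 10.
Iteration 3: components of {Motor} -> Base = 10*3 = 30.
Iteration 4: no further components; recursion stops.

2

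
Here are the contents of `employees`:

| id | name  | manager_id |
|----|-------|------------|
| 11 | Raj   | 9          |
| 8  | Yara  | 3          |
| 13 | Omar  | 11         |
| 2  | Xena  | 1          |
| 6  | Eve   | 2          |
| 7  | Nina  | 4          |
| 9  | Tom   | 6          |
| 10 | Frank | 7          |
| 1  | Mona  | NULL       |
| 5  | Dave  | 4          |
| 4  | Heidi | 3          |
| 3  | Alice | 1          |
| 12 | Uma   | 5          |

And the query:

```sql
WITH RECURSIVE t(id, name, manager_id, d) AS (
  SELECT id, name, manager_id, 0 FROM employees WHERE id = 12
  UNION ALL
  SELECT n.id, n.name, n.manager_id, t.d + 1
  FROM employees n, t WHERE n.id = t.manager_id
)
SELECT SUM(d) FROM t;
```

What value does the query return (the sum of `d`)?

10

Base: id=12 (Uma), manager_id=5, d 0.
Iteration 1: join on id=5 -> Dave (id 5, manager_id=4, d 1).
Iteration 2: join on id=4 -> Heidi (id 4, manager_id=3, d 2).
Iteration 3: join on id=3 -> Alice (id 3, manager_id=1, d 3).
Iteration 4: join on id=1 -> Mona (id 1, manager_id=NULL, d 4).
Iteration 5: manager_id is NULL; no match; recursion stops.
SUM(d) = 0 + 1 + 2 + 3 + 4 = 10.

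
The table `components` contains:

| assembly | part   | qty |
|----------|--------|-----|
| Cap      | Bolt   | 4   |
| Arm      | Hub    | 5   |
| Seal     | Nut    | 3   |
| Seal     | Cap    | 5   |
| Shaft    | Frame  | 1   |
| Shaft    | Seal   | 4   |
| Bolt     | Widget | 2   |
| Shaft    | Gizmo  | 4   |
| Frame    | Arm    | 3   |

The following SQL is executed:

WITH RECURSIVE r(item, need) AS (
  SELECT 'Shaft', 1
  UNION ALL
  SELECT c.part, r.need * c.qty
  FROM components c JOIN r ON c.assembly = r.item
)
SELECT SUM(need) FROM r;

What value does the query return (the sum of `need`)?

Base: (Shaft, need=1).
Iteration 1: components of {Shaft} -> Frame = 1*1 = 1, Gizmo = 1*4 = 4, Seal = 1*4 = 4.
Iteration 2: components of {Frame,Gizmo,Seal} -> Arm = 1*3 = 3, Cap = 4*5 = 20, Nut = 4*3 = 12.
Iteration 3: components of {Arm,Cap,Nut} -> Bolt = 20*4 = 80, Hub = 3*5 = 15.
Iteration 4: components of {Bolt,Hub} -> Widget = 80*2 = 160.
Iteration 5: no further components; recursion stops.
SUM(need) = 1 + 4 + 1 + 4 + 3 + 20 + 12 + 15 + 80 + 160 = 300.

300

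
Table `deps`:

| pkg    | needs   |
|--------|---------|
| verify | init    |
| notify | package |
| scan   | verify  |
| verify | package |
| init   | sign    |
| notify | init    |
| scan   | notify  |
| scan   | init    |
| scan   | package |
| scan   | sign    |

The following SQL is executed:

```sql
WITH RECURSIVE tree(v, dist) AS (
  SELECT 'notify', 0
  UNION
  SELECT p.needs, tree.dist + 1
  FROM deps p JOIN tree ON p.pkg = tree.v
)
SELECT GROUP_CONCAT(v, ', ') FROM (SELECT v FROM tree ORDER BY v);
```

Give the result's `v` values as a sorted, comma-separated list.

Base: (notify, dist=0).
Iteration 1: edges from {notify} -> (init, dist=1), (package, dist=1).
Iteration 2: edges from {init,package} -> (sign, dist=2).
Iteration 3: no outgoing edges from {sign}; recursion stops.

init, notify, package, sign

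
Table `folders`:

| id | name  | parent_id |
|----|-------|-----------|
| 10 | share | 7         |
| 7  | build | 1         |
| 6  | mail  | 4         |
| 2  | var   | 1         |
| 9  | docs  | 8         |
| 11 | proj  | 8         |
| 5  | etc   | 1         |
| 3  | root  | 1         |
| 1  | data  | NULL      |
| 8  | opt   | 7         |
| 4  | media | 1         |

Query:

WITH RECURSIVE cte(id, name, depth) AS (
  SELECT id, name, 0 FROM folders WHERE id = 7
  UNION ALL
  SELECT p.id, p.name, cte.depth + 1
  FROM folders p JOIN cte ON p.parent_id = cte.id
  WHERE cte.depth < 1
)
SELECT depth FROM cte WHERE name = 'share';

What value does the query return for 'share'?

Base: id=7 (build) at depth 0.
Iteration 1: rows with parent_id in {7} -> opt (id 8, depth 1), share (id 10, depth 1).
Iteration 2: depth < 1 fails for all current rows; recursion stops.

1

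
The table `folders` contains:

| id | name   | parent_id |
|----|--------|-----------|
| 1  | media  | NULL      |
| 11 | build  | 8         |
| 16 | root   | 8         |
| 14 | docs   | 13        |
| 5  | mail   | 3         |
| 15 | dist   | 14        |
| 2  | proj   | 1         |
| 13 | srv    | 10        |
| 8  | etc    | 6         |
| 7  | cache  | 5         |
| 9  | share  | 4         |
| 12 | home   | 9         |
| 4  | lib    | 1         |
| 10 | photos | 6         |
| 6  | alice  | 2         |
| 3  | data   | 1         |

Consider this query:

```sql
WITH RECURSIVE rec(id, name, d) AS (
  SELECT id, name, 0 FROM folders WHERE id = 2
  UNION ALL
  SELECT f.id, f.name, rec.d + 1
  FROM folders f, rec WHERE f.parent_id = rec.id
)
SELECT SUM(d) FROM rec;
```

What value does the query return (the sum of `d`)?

23

Base: id=2 (proj) at d 0.
Iteration 1: rows with parent_id in {2} -> alice (id 6, d 1).
Iteration 2: rows with parent_id in {6} -> etc (id 8, d 2), photos (id 10, d 2).
Iteration 3: rows with parent_id in {8,10} -> build (id 11, d 3), srv (id 13, d 3), root (id 16, d 3).
Iteration 4: rows with parent_id in {11,13,16} -> docs (id 14, d 4).
Iteration 5: rows with parent_id in {14} -> dist (id 15, d 5).
Iteration 6: no rows with parent_id in {15}; recursion stops.
SUM(d) = 0 + 1 + 2 + 2 + 3 + 3 + 3 + 4 + 5 = 23.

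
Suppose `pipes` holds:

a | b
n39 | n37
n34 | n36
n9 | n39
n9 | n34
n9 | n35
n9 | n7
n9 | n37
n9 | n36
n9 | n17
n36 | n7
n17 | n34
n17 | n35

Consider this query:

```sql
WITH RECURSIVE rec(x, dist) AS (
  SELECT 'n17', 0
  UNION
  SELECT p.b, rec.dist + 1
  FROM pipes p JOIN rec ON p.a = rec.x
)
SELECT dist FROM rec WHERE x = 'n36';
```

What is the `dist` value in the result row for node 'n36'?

2

Base: (n17, dist=0).
Iteration 1: edges from {n17} -> (n34, dist=1), (n35, dist=1).
Iteration 2: edges from {n34,n35} -> (n36, dist=2).
Iteration 3: edges from {n36} -> (n7, dist=3).
Iteration 4: no outgoing edges from {n7}; recursion stops.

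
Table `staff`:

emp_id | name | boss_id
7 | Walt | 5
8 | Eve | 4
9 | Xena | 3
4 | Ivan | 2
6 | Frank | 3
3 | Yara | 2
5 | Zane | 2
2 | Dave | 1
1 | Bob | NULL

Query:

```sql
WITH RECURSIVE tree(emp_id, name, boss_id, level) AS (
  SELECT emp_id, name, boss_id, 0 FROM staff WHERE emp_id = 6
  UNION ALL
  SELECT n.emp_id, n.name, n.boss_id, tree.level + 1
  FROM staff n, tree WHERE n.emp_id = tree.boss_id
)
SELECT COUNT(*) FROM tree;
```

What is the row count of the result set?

Base: emp_id=6 (Frank), boss_id=3, level 0.
Iteration 1: join on emp_id=3 -> Yara (id 3, boss_id=2, level 1).
Iteration 2: join on emp_id=2 -> Dave (id 2, boss_id=1, level 2).
Iteration 3: join on emp_id=1 -> Bob (id 1, boss_id=NULL, level 3).
Iteration 4: boss_id is NULL; no match; recursion stops.
Total rows emitted: 4.

4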